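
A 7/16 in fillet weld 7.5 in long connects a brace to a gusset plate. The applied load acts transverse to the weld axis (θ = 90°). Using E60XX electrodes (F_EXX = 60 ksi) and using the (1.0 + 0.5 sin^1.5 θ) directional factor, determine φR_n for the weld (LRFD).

φR_n ≈ 94 kip

t_e = 0.707 × 0.4375 = 0.3093 in; A_we = 0.3093 × 7.5 = 2.32 in².
Directional factor: 1.0 + 0.5 sin^1.5(90°) = 1.5.
F_nw = 0.6 × 60 × 1.5 = 54 ksi.
φR_n = 0.75 × 54 × 2.32 = 93.95 kip.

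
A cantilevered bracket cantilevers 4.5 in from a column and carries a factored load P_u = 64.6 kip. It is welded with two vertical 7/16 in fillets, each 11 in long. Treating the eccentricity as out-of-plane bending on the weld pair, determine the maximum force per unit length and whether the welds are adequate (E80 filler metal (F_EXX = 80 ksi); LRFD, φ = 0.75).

f_max ≈ 7.78 kip/in; adequate

L_w = 2 × 11 = 22 in; section modulus (unit throat) S = 2 × L²/6 = 40.33 in².
Direct shear f_v = P/L_w = 64.6/22 = 2.936 kip/in.
Moment M = P × e = 64.6 × 4.5 = 290.7 kip·in; bending f_b = M/S = 7.207 kip/in.
f_max = √(f_v² + f_b²) = √(2.936² + 7.207²) = 7.783 kip/in.
φr_n = 0.75 × 0.6 × 80 × (0.707 × 0.4375) = 11.14 kip/in → adequate.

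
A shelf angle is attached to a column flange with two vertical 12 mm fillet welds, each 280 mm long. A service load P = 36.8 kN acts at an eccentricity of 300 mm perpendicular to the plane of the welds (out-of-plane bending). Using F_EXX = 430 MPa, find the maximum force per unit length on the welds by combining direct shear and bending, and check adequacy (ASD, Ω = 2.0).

L_w = 2 × 280 = 560 mm; section modulus (unit throat) S = 2 × L²/6 = 26130 mm².
Direct shear f_v = P/L_w = 36.8×10³/560 = 65.71 N/mm.
Moment M = P × e = 36.8×10³ × 300 = 11040000 N·mm; bending f_b = M/S = 422.4 N/mm.
f_max = √(f_v² + f_b²) = √(65.71² + 422.4²) = 427.5 N/mm.
r_n/Ω = (1/2.0) × 0.6 × 430 × (0.707 × 12) = 1094 N/mm → adequate.

f_max ≈ 428 N/mm; adequate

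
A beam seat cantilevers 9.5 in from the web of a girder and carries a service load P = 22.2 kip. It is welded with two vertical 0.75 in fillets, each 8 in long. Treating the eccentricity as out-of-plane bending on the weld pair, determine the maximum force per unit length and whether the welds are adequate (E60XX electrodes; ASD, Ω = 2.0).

f_max ≈ 9.98 kip/in; NOT adequate

E60XX → F_EXX = 60 ksi.
L_w = 2 × 8 = 16 in; section modulus (unit throat) S = 2 × L²/6 = 21.33 in².
Direct shear f_v = P/L_w = 22.2/16 = 1.387 kip/in.
Moment M = P × e = 22.2 × 9.5 = 210.9 kip·in; bending f_b = M/S = 9.886 kip/in.
f_max = √(f_v² + f_b²) = √(1.387² + 9.886²) = 9.983 kip/in.
r_n/Ω = (1/2.0) × 0.6 × 60 × (0.707 × 0.75) = 9.544 kip/in → NOT adequate.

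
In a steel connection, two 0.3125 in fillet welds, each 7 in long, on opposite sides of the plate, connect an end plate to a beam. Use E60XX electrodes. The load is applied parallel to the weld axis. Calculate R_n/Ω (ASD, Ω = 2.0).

E60XX → F_EXX = 60 ksi.
Effective throat t_e = 0.707 × 0.3125 = 0.2209 in.
Total length L = 14 in; A_we = 0.2209 × 14 = 3.093 in².
F_nw = 0.6 F_EXX = 0.6 × 60 = 36 ksi.
R_n = 36 × 3.093 = 111.4 kips; R_n/Ω = 111.4/2.0 = 55.68 kips.

R_n/Ω ≈ 55.7 kips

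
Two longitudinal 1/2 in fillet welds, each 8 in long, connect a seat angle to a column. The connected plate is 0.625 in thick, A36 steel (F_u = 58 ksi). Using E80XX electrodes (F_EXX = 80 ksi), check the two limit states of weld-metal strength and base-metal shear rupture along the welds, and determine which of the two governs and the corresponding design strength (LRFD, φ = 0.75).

t_e = 0.707 × 0.5 = 0.3535 in; L = 16 in.
Weld metal: φR_n = 0.75 × 0.6 × 80 × 0.3535 × 16 = 203.6 kips.
Base metal (shear rupture): φR_n = 0.75 × 0.6 × 58 × 0.625 × 16 = 261 kips.
Governing: weld metal.

φR_n ≈ 204 kips (weld metal governs)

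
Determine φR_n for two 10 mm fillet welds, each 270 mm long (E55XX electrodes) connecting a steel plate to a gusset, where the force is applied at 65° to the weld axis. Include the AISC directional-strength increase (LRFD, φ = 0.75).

φR_n ≈ 1350 kN

E55XX → F_EXX = 550 MPa.
t_e = 0.707 × 10 = 7.07 mm; A_we = 7.07 × 540 = 3818 mm².
Directional factor: 1.0 + 0.5 sin^1.5(65°) = 1.431.
F_nw = 0.6 × 550 × 1.431 = 472.4 MPa.
φR_n = 0.75 × 472.4 × 3818 × 10⁻³ = 1353 kN.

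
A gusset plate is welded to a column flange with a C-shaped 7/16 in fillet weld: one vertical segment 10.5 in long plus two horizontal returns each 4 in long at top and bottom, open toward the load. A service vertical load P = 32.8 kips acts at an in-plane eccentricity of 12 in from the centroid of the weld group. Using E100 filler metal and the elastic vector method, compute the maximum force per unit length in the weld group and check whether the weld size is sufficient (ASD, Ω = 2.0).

E100XX → F_EXX = 100 ksi.
Total weld length L_w = 18.5 in. Treat welds as unit-width lines.
Centroid: x̄ = 2×4×2 / 18.5 = 0.8649 in from the vertical weld.
Polar moment about centroid: J = I_x + I_y = [10.5³/12 + 2×4×5.25²] + [10.5×0.8649² + 2(4³/12 + 4×1.135²)] = 345.8 in³.
Direct shear f_v = P/L_w = 32.8 / 18.5 = 1.773 kip/in (vertical).
Torsion M = P·e = 32.8 × 12 = 393.6 kip·in.
Critical point at (x, y) = (3.135, 5.25) from centroid. f_tx = M·y/J = 5.976 kip/in; f_ty = M·x/J = 3.569 kip/in.
Resultant f_max = √[f_tx² + (f_v + f_ty)²] = √[5.976² + (1.773 + 3.569)²] = 8.015 kip/in.
Capacity per unit length: r_n/Ω = (1/2.0) × 0.6 × 100 × (0.707 × 0.4375) = 9.279 kip/in.
8.015 ≤ 9.279 → adequate.

f_max ≈ 8.02 kip/in; adequate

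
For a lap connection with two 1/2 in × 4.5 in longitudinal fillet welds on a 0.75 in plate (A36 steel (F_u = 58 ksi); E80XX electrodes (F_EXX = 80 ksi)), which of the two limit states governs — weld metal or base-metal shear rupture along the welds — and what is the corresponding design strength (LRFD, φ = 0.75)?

t_e = 0.707 × 0.5 = 0.3535 in; L = 9 in.
Weld metal: φR_n = 0.75 × 0.6 × 80 × 0.3535 × 9 = 114.5 kip.
Base metal (shear rupture): φR_n = 0.75 × 0.6 × 58 × 0.75 × 9 = 176.2 kip.
Governing: weld metal.

φR_n ≈ 115 kip (weld metal governs)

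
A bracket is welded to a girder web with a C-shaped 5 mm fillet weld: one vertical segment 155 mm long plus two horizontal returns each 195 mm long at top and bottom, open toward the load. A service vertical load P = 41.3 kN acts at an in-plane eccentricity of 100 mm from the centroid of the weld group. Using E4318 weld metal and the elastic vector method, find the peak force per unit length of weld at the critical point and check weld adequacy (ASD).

f_max ≈ 192 N/mm; adequate

E43XX → F_EXX = 430 MPa.
Total weld length L_w = 545 mm. Treat welds as unit-width lines.
Centroid: x̄ = 2×195×97.5 / 545 = 69.77 mm from the vertical weld.
Polar moment about centroid: J = I_x + I_y = [155³/12 + 2×195×77.5²] + [155×69.77² + 2(195³/12 + 195×27.73²)] = 4943000 mm³.
Direct shear f_v = P/L_w = 41.3×10³ / 545 = 75.78 N/mm (vertical).
Torsion M = P·e = 41.3×10³ × 100 = 4130000 N·mm.
Critical point at (x, y) = (125.2, 77.5) from centroid. f_tx = M·y/J = 64.75 N/mm; f_ty = M·x/J = 104.6 N/mm.
Resultant f_max = √[f_tx² + (f_v + f_ty)²] = √[64.75² + (75.78 + 104.6)²] = 191.7 N/mm.
Capacity per unit length: r_n/Ω = (1/2.0) × 0.6 × 430 × (0.707 × 5) = 456 N/mm.
191.7 ≤ 456 → adequate.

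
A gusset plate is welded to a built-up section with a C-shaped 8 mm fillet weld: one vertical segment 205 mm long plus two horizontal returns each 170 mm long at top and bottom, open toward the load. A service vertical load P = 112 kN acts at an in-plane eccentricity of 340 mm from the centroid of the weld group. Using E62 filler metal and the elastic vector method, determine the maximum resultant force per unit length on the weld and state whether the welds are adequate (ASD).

f_max ≈ 1140 N/mm; NOT adequate

E62XX → F_EXX = 620 MPa.
Total weld length L_w = 545 mm. Treat welds as unit-width lines.
Centroid: x̄ = 2×170×85 / 545 = 53.03 mm from the vertical weld.
Polar moment about centroid: J = I_x + I_y = [205³/12 + 2×170×102.5²] + [205×53.03² + 2(170³/12 + 170×31.97²)] = 6033000 mm³.
Direct shear f_v = P/L_w = 112×10³ / 545 = 205.5 N/mm (vertical).
Torsion M = P·e = 112×10³ × 340 = 38080000 N·mm.
Critical point at (x, y) = (117, 102.5) from centroid. f_tx = M·y/J = 647 N/mm; f_ty = M·x/J = 738.3 N/mm.
Resultant f_max = √[f_tx² + (f_v + f_ty)²] = √[647² + (205.5 + 738.3)²] = 1144 N/mm.
Capacity per unit length: r_n/Ω = (1/2.0) × 0.6 × 620 × (0.707 × 8) = 1052 N/mm.
1144 > 1052 → NOT adequate.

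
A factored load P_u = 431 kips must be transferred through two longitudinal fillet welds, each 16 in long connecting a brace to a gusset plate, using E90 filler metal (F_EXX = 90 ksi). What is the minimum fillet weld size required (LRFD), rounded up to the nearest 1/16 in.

w = 1/2 in

Total weld length L = 32 in.
Required throat t_e = P_u / (φ × 0.6 F_EXX × L) = 431 / (0.75 × 0.6 × 90 × 32) = 0.3326 in.
Required leg w = t_e / 0.707 = 0.4704 in → use 1/2 in.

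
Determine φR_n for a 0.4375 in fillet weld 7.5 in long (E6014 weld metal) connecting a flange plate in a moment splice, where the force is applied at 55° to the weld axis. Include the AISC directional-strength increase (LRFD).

φR_n ≈ 85.9 kips

E60XX → F_EXX = 60 ksi.
t_e = 0.707 × 0.4375 = 0.3093 in; A_we = 0.3093 × 7.5 = 2.32 in².
Directional factor: 1.0 + 0.5 sin^1.5(55°) = 1.371.
F_nw = 0.6 × 60 × 1.371 = 49.35 ksi.
φR_n = 0.75 × 49.35 × 2.32 = 85.85 kips.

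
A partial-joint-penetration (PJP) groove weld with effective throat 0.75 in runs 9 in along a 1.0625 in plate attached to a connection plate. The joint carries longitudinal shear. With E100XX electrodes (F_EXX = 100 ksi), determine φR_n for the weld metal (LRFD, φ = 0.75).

φR_n ≈ 304 kips

Effective throat (given) t_e = 0.75 in.
A_we = 0.75 × 9 = 6.75 in².
F_nw = 0.6 F_EXX = 60 ksi.
φR_n = 0.75 × 60 × 6.75 = 303.8 kips.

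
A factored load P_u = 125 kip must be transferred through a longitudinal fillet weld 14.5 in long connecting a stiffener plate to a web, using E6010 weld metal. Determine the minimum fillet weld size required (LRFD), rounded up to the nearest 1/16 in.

w = 1/2 in

E60XX → F_EXX = 60 ksi.
Total weld length L = 14.5 in.
Required throat t_e = P_u / (φ × 0.6 F_EXX × L) = 125 / (0.75 × 0.6 × 60 × 14.5) = 0.3193 in.
Required leg w = t_e / 0.707 = 0.4516 in → use 1/2 in.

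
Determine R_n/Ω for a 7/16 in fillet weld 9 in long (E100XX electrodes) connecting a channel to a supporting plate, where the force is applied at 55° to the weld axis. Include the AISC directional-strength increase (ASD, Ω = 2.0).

E100XX → F_EXX = 100 ksi.
t_e = 0.707 × 0.4375 = 0.3093 in; A_we = 0.3093 × 9 = 2.784 in².
Directional factor: 1.0 + 0.5 sin^1.5(55°) = 1.371.
F_nw = 0.6 × 100 × 1.371 = 82.24 ksi.
R_n/Ω = (82.24 × 2.784) / 2.0 = 114.5 kips.

R_n/Ω ≈ 114 kips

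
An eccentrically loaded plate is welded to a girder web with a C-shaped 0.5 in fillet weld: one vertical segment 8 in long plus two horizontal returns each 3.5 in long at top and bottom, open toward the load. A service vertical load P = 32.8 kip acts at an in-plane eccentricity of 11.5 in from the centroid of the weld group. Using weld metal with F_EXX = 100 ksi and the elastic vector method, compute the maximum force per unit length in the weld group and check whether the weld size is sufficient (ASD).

f_max ≈ 11.8 kip/in; NOT adequate

Total weld length L_w = 15 in. Treat welds as unit-width lines.
Centroid: x̄ = 2×3.5×1.75 / 15 = 0.8167 in from the vertical weld.
Polar moment about centroid: J = I_x + I_y = [8³/12 + 2×3.5×4²] + [8×0.8167² + 2(3.5³/12 + 3.5×0.9333²)] = 173.2 in³.
Direct shear f_v = P/L_w = 32.8 / 15 = 2.187 kip/in (vertical).
Torsion M = P·e = 32.8 × 11.5 = 377.2 kip·in.
Critical point at (x, y) = (2.683, 4) from centroid. f_tx = M·y/J = 8.709 kip/in; f_ty = M·x/J = 5.842 kip/in.
Resultant f_max = √[f_tx² + (f_v + f_ty)²] = √[8.709² + (2.187 + 5.842)²] = 11.85 kip/in.
Capacity per unit length: r_n/Ω = (1/2.0) × 0.6 × 100 × (0.707 × 0.5) = 10.6 kip/in.
11.85 > 10.6 → NOT adequate.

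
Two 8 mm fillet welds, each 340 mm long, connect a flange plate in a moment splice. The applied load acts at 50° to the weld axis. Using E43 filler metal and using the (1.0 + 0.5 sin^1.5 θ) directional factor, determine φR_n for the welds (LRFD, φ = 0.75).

φR_n ≈ 994 kN

E43XX → F_EXX = 430 MPa.
t_e = 0.707 × 8 = 5.656 mm; A_we = 5.656 × 680 = 3846 mm².
Directional factor: 1.0 + 0.5 sin^1.5(50°) = 1.335.
F_nw = 0.6 × 430 × 1.335 = 344.5 MPa.
φR_n = 0.75 × 344.5 × 3846 × 10⁻³ = 993.7 kN.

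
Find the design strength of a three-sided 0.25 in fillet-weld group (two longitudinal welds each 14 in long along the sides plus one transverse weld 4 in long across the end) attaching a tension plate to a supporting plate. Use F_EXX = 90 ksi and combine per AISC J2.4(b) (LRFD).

t_e = 0.707 × 0.25 = 0.1767 in.
R_nwl = 0.6 × 90 × 0.1767 × 28 = 267.2 kip (longitudinal, 2 welds).
R_nwt = 0.6 × 90 × 0.1767 × 4 = 38.18 kip (transverse, base value).
(i) R_nwl + R_nwt = 305.4 kip; (ii) 0.85 R_nwl + 1.5 R_nwt = 284.4 kip.
R_n = max = 305.4 kip [governs: (i)]; φR_n = 229.1 kip.

φR_n ≈ 229 kip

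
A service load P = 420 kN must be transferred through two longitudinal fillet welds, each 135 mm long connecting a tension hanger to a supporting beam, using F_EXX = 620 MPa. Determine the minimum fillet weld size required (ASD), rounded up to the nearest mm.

Total weld length L = 270 mm.
Required throat t_e = P × Ω / (0.6 F_EXX × L) = 420 × 2.0 / (0.6 × 620 × 270 × 10⁻³) = 8.363 mm.
Required leg w = t_e / 0.707 = 11.83 mm → use 12 mm.

w = 12 mm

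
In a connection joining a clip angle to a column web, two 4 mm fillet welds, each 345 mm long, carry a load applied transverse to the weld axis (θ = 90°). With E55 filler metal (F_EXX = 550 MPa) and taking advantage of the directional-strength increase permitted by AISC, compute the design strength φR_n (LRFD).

φR_n ≈ 724 kN

t_e = 0.707 × 4 = 2.828 mm; A_we = 2.828 × 690 = 1951 mm².
Directional factor: 1.0 + 0.5 sin^1.5(90°) = 1.5.
F_nw = 0.6 × 550 × 1.5 = 495 MPa.
φR_n = 0.75 × 495 × 1951 × 10⁻³ = 724.4 kN.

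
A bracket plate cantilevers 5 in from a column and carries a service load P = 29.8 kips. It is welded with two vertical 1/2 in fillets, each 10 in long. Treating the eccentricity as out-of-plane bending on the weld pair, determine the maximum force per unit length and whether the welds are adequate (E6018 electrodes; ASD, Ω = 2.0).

E60XX → F_EXX = 60 ksi.
L_w = 2 × 10 = 20 in; section modulus (unit throat) S = 2 × L²/6 = 33.33 in².
Direct shear f_v = P/L_w = 29.8/20 = 1.49 kip/in.
Moment M = P × e = 29.8 × 5 = 149 kip·in; bending f_b = M/S = 4.47 kip/in.
f_max = √(f_v² + f_b²) = √(1.49² + 4.47²) = 4.712 kip/in.
r_n/Ω = (1/2.0) × 0.6 × 60 × (0.707 × 0.5) = 6.363 kip/in → adequate.

f_max ≈ 4.71 kip/in; adequate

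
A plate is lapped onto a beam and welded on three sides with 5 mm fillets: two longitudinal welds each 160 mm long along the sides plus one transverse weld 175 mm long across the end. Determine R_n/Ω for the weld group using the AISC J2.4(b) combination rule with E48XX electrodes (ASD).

R_n/Ω ≈ 272 kN

E48XX → F_EXX = 480 MPa.
t_e = 0.707 × 5 = 3.535 mm.
R_nwl = 0.6 × 480 × 3.535 × 320 × 10⁻³ = 325.8 kN (longitudinal, 2 welds).
R_nwt = 0.6 × 480 × 3.535 × 175 × 10⁻³ = 178.2 kN (transverse, base value).
(i) R_nwl + R_nwt = 503.9 kN; (ii) 0.85 R_nwl + 1.5 R_nwt = 544.2 kN.
R_n = max = 544.2 kN [governs: (ii)]; R_n/Ω = 272.1 kN.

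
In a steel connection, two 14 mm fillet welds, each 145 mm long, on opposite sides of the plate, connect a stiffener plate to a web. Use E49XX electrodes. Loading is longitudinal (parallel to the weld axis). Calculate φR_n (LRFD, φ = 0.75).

E49XX → F_EXX = 490 MPa.
Effective throat t_e = 0.707 × 14 = 9.898 mm.
Total length L = 290 mm; A_we = 9.898 × 290 = 2870 mm².
F_nw = 0.6 F_EXX = 0.6 × 490 = 294 MPa.
φR_n = 0.75 × 294 × 2870 × 10⁻³ = 632.9 kN.

φR_n ≈ 633 kN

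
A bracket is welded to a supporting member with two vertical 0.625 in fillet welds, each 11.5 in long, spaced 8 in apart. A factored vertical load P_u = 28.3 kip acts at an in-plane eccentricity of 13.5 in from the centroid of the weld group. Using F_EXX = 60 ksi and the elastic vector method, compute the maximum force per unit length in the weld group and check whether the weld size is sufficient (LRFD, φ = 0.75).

Total weld length L_w = 23 in. Treat welds as unit-width lines.
Polar moment about centroid: J = 2[d³/12 + d(b/2)²] = 2[11.5³/12 + 11.5×4²] = 621.5 in³.
Direct shear f_v = P/L_w = 28.3 / 23 = 1.23 kip/in (vertical).
Torsion M = P·e = 28.3 × 13.5 = 382.05 kip·in.
Critical point at (x, y) = (4, 5.75) from centroid. f_tx = M·y/J = 3.535 kip/in; f_ty = M·x/J = 2.459 kip/in.
Resultant f_max = √[f_tx² + (f_v + f_ty)²] = √[3.535² + (1.23 + 2.459)²] = 5.109 kip/in.
Capacity per unit length: φr_n = 0.75 × 0.6 × 60 × (0.707 × 0.625) = 11.93 kip/in.
5.109 ≤ 11.93 → adequate.

f_max ≈ 5.11 kip/in; adequate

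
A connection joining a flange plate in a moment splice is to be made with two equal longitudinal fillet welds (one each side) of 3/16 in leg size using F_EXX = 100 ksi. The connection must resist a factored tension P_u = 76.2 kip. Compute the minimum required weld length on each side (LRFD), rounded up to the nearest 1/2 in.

Throat t_e = 0.707 × 0.1875 = 0.1326 in.
φr_n = 0.75 × 0.6 × 100 × 0.1326 = 5.965 kip/in.
L_req = P_u / φr_n = 76.2 / 5.965 = 12.77 in total.
Per side: 12.77 / 2 = 6.387 in.
Round up → use L = 6.5 in on each side.

L = 6.5 in on each side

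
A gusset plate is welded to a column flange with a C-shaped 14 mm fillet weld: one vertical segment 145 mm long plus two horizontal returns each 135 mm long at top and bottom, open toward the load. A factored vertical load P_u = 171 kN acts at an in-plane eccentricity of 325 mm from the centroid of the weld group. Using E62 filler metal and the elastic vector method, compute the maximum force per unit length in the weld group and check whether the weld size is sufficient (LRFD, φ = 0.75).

f_max ≈ 2910 N/mm; NOT adequate

E62XX → F_EXX = 620 MPa.
Total weld length L_w = 415 mm. Treat welds as unit-width lines.
Centroid: x̄ = 2×135×67.5 / 415 = 43.92 mm from the vertical weld.
Polar moment about centroid: J = I_x + I_y = [145³/12 + 2×135×72.5²] + [145×43.92² + 2(135³/12 + 135×23.58²)] = 2513000 mm³.
Direct shear f_v = P/L_w = 171×10³ / 415 = 412 N/mm (vertical).
Torsion M = P·e = 171×10³ × 325 = 55575000 N·mm.
Critical point at (x, y) = (91.08, 72.5) from centroid. f_tx = M·y/J = 1603 N/mm; f_ty = M·x/J = 2014 N/mm.
Resultant f_max = √[f_tx² + (f_v + f_ty)²] = √[1603² + (412 + 2014)²] = 2908 N/mm.
Capacity per unit length: φr_n = 0.75 × 0.6 × 620 × (0.707 × 14) = 2762 N/mm.
2908 > 2762 → NOT adequate.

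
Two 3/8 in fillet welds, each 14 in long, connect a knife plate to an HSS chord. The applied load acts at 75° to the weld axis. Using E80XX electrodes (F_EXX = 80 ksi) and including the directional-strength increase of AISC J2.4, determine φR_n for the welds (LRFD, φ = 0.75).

φR_n ≈ 394 kip

t_e = 0.707 × 0.375 = 0.2651 in; A_we = 0.2651 × 28 = 7.423 in².
Directional factor: 1.0 + 0.5 sin^1.5(75°) = 1.475.
F_nw = 0.6 × 80 × 1.475 = 70.78 ksi.
φR_n = 0.75 × 70.78 × 7.423 = 394.1 kip.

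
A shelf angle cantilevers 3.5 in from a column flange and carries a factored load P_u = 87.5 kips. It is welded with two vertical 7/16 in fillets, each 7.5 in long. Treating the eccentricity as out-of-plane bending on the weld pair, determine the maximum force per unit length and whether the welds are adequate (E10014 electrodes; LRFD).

E100XX → F_EXX = 100 ksi.
L_w = 2 × 7.5 = 15 in; section modulus (unit throat) S = 2 × L²/6 = 18.75 in².
Direct shear f_v = P/L_w = 87.5/15 = 5.833 kip/in.
Moment M = P × e = 87.5 × 3.5 = 306.25 kip·in; bending f_b = M/S = 16.33 kip/in.
f_max = √(f_v² + f_b²) = √(5.833² + 16.33²) = 17.34 kip/in.
φr_n = 0.75 × 0.6 × 100 × (0.707 × 0.4375) = 13.92 kip/in → NOT adequate.

f_max ≈ 17.3 kip/in; NOT adequate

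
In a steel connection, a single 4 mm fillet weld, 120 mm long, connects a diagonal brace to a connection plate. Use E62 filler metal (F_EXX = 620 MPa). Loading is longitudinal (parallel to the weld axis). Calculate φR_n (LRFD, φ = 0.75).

φR_n ≈ 94.7 kN

Effective throat t_e = 0.707 × 4 = 2.828 mm.
Total length L = 120 mm; A_we = 2.828 × 120 = 339.4 mm².
F_nw = 0.6 F_EXX = 0.6 × 620 = 372 MPa.
φR_n = 0.75 × 372 × 339.4 × 10⁻³ = 94.68 kN.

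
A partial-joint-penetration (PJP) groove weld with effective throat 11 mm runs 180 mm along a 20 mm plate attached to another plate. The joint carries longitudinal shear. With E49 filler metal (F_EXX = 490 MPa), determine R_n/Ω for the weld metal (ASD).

R_n/Ω ≈ 291 kN

Effective throat (given) t_e = 11 mm.
A_we = 11 × 180 = 1980 mm².
F_nw = 0.6 F_EXX = 294 MPa.
R_n/Ω = (294 × 1980) / 2.0 × 10⁻³ = 291.1 kN.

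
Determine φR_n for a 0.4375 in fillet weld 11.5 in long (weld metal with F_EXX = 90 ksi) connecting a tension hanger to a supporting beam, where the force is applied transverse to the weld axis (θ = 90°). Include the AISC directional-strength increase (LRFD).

t_e = 0.707 × 0.4375 = 0.3093 in; A_we = 0.3093 × 11.5 = 3.557 in².
Directional factor: 1.0 + 0.5 sin^1.5(90°) = 1.5.
F_nw = 0.6 × 90 × 1.5 = 81 ksi.
φR_n = 0.75 × 81 × 3.557 = 216.1 kips.

φR_n ≈ 216 kips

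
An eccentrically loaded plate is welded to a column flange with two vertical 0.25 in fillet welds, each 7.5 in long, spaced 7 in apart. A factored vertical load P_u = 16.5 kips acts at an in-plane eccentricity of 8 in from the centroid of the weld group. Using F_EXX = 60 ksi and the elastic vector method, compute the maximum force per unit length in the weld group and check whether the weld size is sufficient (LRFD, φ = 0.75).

f_max ≈ 3.51 kip/in; adequate

Total weld length L_w = 15 in. Treat welds as unit-width lines.
Polar moment about centroid: J = 2[d³/12 + d(b/2)²] = 2[7.5³/12 + 7.5×3.5²] = 254.1 in³.
Direct shear f_v = P/L_w = 16.5 / 15 = 1.1 kip/in (vertical).
Torsion M = P·e = 16.5 × 8 = 132 kip·in.
Critical point at (x, y) = (3.5, 3.75) from centroid. f_tx = M·y/J = 1.948 kip/in; f_ty = M·x/J = 1.818 kip/in.
Resultant f_max = √[f_tx² + (f_v + f_ty)²] = √[1.948² + (1.1 + 1.818)²] = 3.509 kip/in.
Capacity per unit length: φr_n = 0.75 × 0.6 × 60 × (0.707 × 0.25) = 4.772 kip/in.
3.509 ≤ 4.772 → adequate.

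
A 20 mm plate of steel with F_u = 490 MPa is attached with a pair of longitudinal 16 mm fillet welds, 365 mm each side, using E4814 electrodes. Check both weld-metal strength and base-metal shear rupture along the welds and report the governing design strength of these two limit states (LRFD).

φR_n ≈ 1780 kN (weld metal governs)

E48XX → F_EXX = 480 MPa.
t_e = 0.707 × 16 = 11.31 mm; L = 730 mm.
Weld metal: φR_n = 0.75 × 0.6 × 480 × 11.31 × 730 × 10⁻³ = 1784 kN.
Base metal (shear rupture): φR_n = 0.75 × 0.6 × 490 × 20 × 730 × 10⁻³ = 3219 kN.
Governing: weld metal.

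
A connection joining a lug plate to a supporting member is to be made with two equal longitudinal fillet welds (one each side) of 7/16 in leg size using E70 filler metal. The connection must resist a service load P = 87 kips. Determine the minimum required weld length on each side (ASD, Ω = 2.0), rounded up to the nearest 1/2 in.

L = 7 in on each side

E70XX → F_EXX = 70 ksi.
Throat t_e = 0.707 × 0.4375 = 0.3093 in.
r_n/Ω = (0.6 × 70 × 0.3093) / 2.0 = 6.496 kip/in.
L_req = P / (r_n/Ω) = 87 / 6.496 = 13.39 in total.
Per side: 13.39 / 2 = 6.697 in.
Round up → use L = 7 in on each side.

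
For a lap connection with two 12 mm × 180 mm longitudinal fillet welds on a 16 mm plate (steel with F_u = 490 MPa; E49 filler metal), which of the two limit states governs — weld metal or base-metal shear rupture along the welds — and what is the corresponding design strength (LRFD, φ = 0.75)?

φR_n ≈ 673 kN (weld metal governs)

E49XX → F_EXX = 490 MPa.
t_e = 0.707 × 12 = 8.484 mm; L = 360 mm.
Weld metal: φR_n = 0.75 × 0.6 × 490 × 8.484 × 360 × 10⁻³ = 673.5 kN.
Base metal (shear rupture): φR_n = 0.75 × 0.6 × 490 × 16 × 360 × 10⁻³ = 1270 kN.
Governing: weld metal.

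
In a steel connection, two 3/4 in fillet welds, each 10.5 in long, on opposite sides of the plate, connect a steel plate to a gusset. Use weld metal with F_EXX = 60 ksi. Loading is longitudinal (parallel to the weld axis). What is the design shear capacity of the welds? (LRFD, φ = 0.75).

φR_n ≈ 301 kip

Effective throat t_e = 0.707 × 0.75 = 0.5302 in.
Total length L = 21 in; A_we = 0.5302 × 21 = 11.14 in².
F_nw = 0.6 F_EXX = 0.6 × 60 = 36 ksi.
φR_n = 0.75 × 36 × 11.14 = 300.7 kip.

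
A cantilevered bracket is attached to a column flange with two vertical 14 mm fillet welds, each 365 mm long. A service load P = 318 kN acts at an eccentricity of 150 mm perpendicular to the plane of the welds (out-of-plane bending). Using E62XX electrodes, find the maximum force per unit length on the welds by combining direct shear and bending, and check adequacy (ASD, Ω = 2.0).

E62XX → F_EXX = 620 MPa.
L_w = 2 × 365 = 730 mm; section modulus (unit throat) S = 2 × L²/6 = 44410 mm².
Direct shear f_v = P/L_w = 318×10³/730 = 435.6 N/mm.
Moment M = P × e = 318×10³ × 150 = 47700000 N·mm; bending f_b = M/S = 1074 N/mm.
f_max = √(f_v² + f_b²) = √(435.6² + 1074²) = 1159 N/mm.
r_n/Ω = (1/2.0) × 0.6 × 620 × (0.707 × 14) = 1841 N/mm → adequate.

f_max ≈ 1160 N/mm; adequate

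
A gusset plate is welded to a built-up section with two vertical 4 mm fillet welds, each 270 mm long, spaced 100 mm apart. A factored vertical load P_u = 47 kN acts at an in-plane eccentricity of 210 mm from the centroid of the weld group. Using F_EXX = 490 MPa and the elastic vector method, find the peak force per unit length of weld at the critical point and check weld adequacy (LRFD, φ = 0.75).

Total weld length L_w = 540 mm. Treat welds as unit-width lines.
Polar moment about centroid: J = 2[d³/12 + d(b/2)²] = 2[270³/12 + 270×50²] = 4630000 mm³.
Direct shear f_v = P/L_w = 47×10³ / 540 = 87.04 N/mm (vertical).
Torsion M = P·e = 47×10³ × 210 = 9870000 N·mm.
Critical point at (x, y) = (50, 135) from centroid. f_tx = M·y/J = 287.8 N/mm; f_ty = M·x/J = 106.6 N/mm.
Resultant f_max = √[f_tx² + (f_v + f_ty)²] = √[287.8² + (87.04 + 106.6)²] = 346.8 N/mm.
Capacity per unit length: φr_n = 0.75 × 0.6 × 490 × (0.707 × 4) = 623.6 N/mm.
346.8 ≤ 623.6 → adequate.

f_max ≈ 347 N/mm; adequate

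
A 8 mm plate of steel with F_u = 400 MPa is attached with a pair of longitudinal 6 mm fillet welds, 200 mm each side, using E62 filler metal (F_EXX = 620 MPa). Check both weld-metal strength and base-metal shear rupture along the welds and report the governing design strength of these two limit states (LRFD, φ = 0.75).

φR_n ≈ 473 kN (weld metal governs)

t_e = 0.707 × 6 = 4.242 mm; L = 400 mm.
Weld metal: φR_n = 0.75 × 0.6 × 620 × 4.242 × 400 × 10⁻³ = 473.4 kN.
Base metal (shear rupture): φR_n = 0.75 × 0.6 × 400 × 8 × 400 × 10⁻³ = 576 kN.
Governing: weld metal.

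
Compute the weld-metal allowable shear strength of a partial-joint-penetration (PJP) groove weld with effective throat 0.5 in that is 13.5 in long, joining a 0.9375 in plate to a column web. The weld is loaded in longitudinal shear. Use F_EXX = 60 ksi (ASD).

Effective throat (given) t_e = 0.5 in.
A_we = 0.5 × 13.5 = 6.75 in².
F_nw = 0.6 F_EXX = 36 ksi.
R_n/Ω = (36 × 6.75) / 2.0 = 121.5 kips.

R_n/Ω ≈ 122 kips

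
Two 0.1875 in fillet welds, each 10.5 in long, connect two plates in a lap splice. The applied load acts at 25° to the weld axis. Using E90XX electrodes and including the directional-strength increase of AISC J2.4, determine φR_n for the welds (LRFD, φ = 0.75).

φR_n ≈ 128 kip

E90XX → F_EXX = 90 ksi.
t_e = 0.707 × 0.1875 = 0.1326 in; A_we = 0.1326 × 21 = 2.784 in².
Directional factor: 1.0 + 0.5 sin^1.5(25°) = 1.137.
F_nw = 0.6 × 90 × 1.137 = 61.42 ksi.
φR_n = 0.75 × 61.42 × 2.784 = 128.2 kip.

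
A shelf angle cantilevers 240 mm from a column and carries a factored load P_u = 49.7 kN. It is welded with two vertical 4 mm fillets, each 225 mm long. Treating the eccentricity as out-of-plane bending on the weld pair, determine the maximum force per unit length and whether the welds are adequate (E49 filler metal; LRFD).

f_max ≈ 715 N/mm; NOT adequate

E49XX → F_EXX = 490 MPa.
L_w = 2 × 225 = 450 mm; section modulus (unit throat) S = 2 × L²/6 = 16880 mm².
Direct shear f_v = P/L_w = 49.7×10³/450 = 110.4 N/mm.
Moment M = P × e = 49.7×10³ × 240 = 11928000 N·mm; bending f_b = M/S = 706.8 N/mm.
f_max = √(f_v² + f_b²) = √(110.4² + 706.8²) = 715.4 N/mm.
φr_n = 0.75 × 0.6 × 490 × (0.707 × 4) = 623.6 N/mm → NOT adequate.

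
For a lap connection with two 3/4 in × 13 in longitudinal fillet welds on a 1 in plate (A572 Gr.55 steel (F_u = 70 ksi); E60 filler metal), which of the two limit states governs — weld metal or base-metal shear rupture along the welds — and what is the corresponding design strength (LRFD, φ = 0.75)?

φR_n ≈ 372 kips (weld metal governs)

E60XX → F_EXX = 60 ksi.
t_e = 0.707 × 0.75 = 0.5302 in; L = 26 in.
Weld metal: φR_n = 0.75 × 0.6 × 60 × 0.5302 × 26 = 372.2 kips.
Base metal (shear rupture): φR_n = 0.75 × 0.6 × 70 × 1 × 26 = 819 kips.
Governing: weld metal.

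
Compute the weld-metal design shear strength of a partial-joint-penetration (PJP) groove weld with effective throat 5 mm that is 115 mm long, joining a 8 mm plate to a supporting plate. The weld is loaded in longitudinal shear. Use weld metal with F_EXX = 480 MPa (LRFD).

Effective throat (given) t_e = 5 mm.
A_we = 5 × 115 = 575 mm².
F_nw = 0.6 F_EXX = 288 MPa.
φR_n = 0.75 × 288 × 575 × 10⁻³ = 124.2 kN.

φR_n ≈ 124 kN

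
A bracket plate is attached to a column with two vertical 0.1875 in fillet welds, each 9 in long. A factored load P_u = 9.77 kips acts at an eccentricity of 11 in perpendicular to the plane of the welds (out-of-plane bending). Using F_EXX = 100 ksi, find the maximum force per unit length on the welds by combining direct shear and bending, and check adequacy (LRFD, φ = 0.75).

L_w = 2 × 9 = 18 in; section modulus (unit throat) S = 2 × L²/6 = 27 in².
Direct shear f_v = P/L_w = 9.77/18 = 0.5428 kip/in.
Moment M = P × e = 9.77 × 11 = 107.47 kip·in; bending f_b = M/S = 3.98 kip/in.
f_max = √(f_v² + f_b²) = √(0.5428² + 3.98²) = 4.017 kip/in.
φr_n = 0.75 × 0.6 × 100 × (0.707 × 0.1875) = 5.965 kip/in → adequate.

f_max ≈ 4.02 kip/in; adequate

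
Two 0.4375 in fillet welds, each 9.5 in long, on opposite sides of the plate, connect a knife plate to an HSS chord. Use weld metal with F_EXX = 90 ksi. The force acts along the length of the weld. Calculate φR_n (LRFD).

φR_n ≈ 238 kips

Effective throat t_e = 0.707 × 0.4375 = 0.3093 in.
Total length L = 19 in; A_we = 0.3093 × 19 = 5.877 in².
F_nw = 0.6 F_EXX = 0.6 × 90 = 54 ksi.
φR_n = 0.75 × 54 × 5.877 = 238 kips.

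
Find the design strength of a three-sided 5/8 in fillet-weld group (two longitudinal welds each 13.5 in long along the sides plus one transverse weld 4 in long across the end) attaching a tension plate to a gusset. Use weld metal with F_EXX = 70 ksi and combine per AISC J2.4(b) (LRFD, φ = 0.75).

φR_n ≈ 431 kips

t_e = 0.707 × 0.625 = 0.4419 in.
R_nwl = 0.6 × 70 × 0.4419 × 27 = 501.1 kips (longitudinal, 2 welds).
R_nwt = 0.6 × 70 × 0.4419 × 4 = 74.23 kips (transverse, base value).
(i) R_nwl + R_nwt = 575.3 kips; (ii) 0.85 R_nwl + 1.5 R_nwt = 537.3 kips.
R_n = max = 575.3 kips [governs: (i)]; φR_n = 431.5 kips.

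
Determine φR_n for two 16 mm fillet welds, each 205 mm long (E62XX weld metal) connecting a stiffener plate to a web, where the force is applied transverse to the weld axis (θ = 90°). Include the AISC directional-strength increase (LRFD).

E62XX → F_EXX = 620 MPa.
t_e = 0.707 × 16 = 11.31 mm; A_we = 11.31 × 410 = 4638 mm².
Directional factor: 1.0 + 0.5 sin^1.5(90°) = 1.5.
F_nw = 0.6 × 620 × 1.5 = 558 MPa.
φR_n = 0.75 × 558 × 4638 × 10⁻³ = 1941 kN.

φR_n ≈ 1940 kN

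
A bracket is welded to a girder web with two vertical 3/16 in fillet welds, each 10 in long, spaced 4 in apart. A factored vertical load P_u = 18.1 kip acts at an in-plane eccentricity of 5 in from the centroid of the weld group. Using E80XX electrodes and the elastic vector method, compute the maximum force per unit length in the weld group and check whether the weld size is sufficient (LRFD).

E80XX → F_EXX = 80 ksi.
Total weld length L_w = 20 in. Treat welds as unit-width lines.
Polar moment about centroid: J = 2[d³/12 + d(b/2)²] = 2[10³/12 + 10×2²] = 246.7 in³.
Direct shear f_v = P/L_w = 18.1 / 20 = 0.905 kip/in (vertical).
Torsion M = P·e = 18.1 × 5 = 90.5 kip·in.
Critical point at (x, y) = (2, 5) from centroid. f_tx = M·y/J = 1.834 kip/in; f_ty = M·x/J = 0.7338 kip/in.
Resultant f_max = √[f_tx² + (f_v + f_ty)²] = √[1.834² + (0.905 + 0.7338)²] = 2.46 kip/in.
Capacity per unit length: φr_n = 0.75 × 0.6 × 80 × (0.707 × 0.1875) = 4.772 kip/in.
2.46 ≤ 4.772 → adequate.

f_max ≈ 2.46 kip/in; adequate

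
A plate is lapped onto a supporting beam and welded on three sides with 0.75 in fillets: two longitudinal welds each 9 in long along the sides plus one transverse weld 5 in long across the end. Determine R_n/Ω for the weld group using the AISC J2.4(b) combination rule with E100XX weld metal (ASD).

R_n/Ω ≈ 366 kip

E100XX → F_EXX = 100 ksi.
t_e = 0.707 × 0.75 = 0.5302 in.
R_nwl = 0.6 × 100 × 0.5302 × 18 = 572.7 kip (longitudinal, 2 welds).
R_nwt = 0.6 × 100 × 0.5302 × 5 = 159.1 kip (transverse, base value).
(i) R_nwl + R_nwt = 731.7 kip; (ii) 0.85 R_nwl + 1.5 R_nwt = 725.4 kip.
R_n = max = 731.7 kip [governs: (i)]; R_n/Ω = 365.9 kip.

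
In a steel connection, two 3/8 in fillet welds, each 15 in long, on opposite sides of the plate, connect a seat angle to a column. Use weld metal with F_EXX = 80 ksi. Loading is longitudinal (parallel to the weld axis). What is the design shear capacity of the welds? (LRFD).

Effective throat t_e = 0.707 × 0.375 = 0.2651 in.
Total length L = 30 in; A_we = 0.2651 × 30 = 7.954 in².
F_nw = 0.6 F_EXX = 0.6 × 80 = 48 ksi.
φR_n = 0.75 × 48 × 7.954 = 286.3 kip.

φR_n ≈ 286 kip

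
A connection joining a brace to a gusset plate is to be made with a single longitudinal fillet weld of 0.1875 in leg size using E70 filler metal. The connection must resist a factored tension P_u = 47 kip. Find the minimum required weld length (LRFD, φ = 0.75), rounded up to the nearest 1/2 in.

E70XX → F_EXX = 70 ksi.
Throat t_e = 0.707 × 0.1875 = 0.1326 in.
φr_n = 0.75 × 0.6 × 70 × 0.1326 = 4.176 kip/in.
L_req = P_u / φr_n = 47 / 4.176 = 11.26 in total.
Round up → use L = 11.5 in.

L = 11.5 in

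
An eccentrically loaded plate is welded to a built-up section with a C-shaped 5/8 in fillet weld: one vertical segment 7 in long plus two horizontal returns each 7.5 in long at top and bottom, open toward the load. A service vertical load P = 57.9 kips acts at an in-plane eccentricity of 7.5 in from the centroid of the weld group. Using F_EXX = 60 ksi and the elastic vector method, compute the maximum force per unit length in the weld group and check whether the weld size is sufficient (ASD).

f_max ≈ 9.79 kip/in; NOT adequate

Total weld length L_w = 22 in. Treat welds as unit-width lines.
Centroid: x̄ = 2×7.5×3.75 / 22 = 2.557 in from the vertical weld.
Polar moment about centroid: J = I_x + I_y = [7³/12 + 2×7.5×3.5²] + [7×2.557² + 2(7.5³/12 + 7.5×1.193²)] = 349.8 in³.
Direct shear f_v = P/L_w = 57.9 / 22 = 2.632 kip/in (vertical).
Torsion M = P·e = 57.9 × 7.5 = 434.25 kip·in.
Critical point at (x, y) = (4.943, 3.5) from centroid. f_tx = M·y/J = 4.345 kip/in; f_ty = M·x/J = 6.137 kip/in.
Resultant f_max = √[f_tx² + (f_v + f_ty)²] = √[4.345² + (2.632 + 6.137)²] = 9.787 kip/in.
Capacity per unit length: r_n/Ω = (1/2.0) × 0.6 × 60 × (0.707 × 0.625) = 7.954 kip/in.
9.787 > 7.954 → NOT adequate.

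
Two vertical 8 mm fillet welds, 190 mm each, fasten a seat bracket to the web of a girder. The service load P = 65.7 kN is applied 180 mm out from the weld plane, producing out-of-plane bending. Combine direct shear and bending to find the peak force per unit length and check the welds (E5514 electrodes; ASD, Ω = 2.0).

E55XX → F_EXX = 550 MPa.
L_w = 2 × 190 = 380 mm; section modulus (unit throat) S = 2 × L²/6 = 12030 mm².
Direct shear f_v = P/L_w = 65.7×10³/380 = 172.9 N/mm.
Moment M = P × e = 65.7×10³ × 180 = 11826000 N·mm; bending f_b = M/S = 982.8 N/mm.
f_max = √(f_v² + f_b²) = √(172.9² + 982.8²) = 997.9 N/mm.
r_n/Ω = (1/2.0) × 0.6 × 550 × (0.707 × 8) = 933.2 N/mm → NOT adequate.

f_max ≈ 998 N/mm; NOT adequate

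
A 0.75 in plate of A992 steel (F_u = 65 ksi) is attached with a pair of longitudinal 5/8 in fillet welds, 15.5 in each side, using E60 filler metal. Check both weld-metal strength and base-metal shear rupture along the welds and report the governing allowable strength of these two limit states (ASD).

E60XX → F_EXX = 60 ksi.
t_e = 0.707 × 0.625 = 0.4419 in; L = 31 in.
Weld metal: R_n/Ω = (1/2.0) × 0.6 × 60 × 0.4419 × 31 = 246.6 kips.
Base metal (shear rupture): R_n/Ω = (1/2.0) × 0.6 × 65 × 0.75 × 31 = 453.4 kips.
Governing: weld metal.

R_n/Ω ≈ 247 kips (weld metal governs)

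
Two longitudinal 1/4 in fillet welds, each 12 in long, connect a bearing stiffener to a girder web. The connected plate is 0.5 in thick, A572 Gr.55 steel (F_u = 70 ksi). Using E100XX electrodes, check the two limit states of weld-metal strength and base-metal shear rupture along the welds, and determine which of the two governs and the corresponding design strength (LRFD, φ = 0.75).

φR_n ≈ 191 kip (weld metal governs)

E100XX → F_EXX = 100 ksi.
t_e = 0.707 × 0.25 = 0.1767 in; L = 24 in.
Weld metal: φR_n = 0.75 × 0.6 × 100 × 0.1767 × 24 = 190.9 kip.
Base metal (shear rupture): φR_n = 0.75 × 0.6 × 70 × 0.5 × 24 = 378 kip.
Governing: weld metal.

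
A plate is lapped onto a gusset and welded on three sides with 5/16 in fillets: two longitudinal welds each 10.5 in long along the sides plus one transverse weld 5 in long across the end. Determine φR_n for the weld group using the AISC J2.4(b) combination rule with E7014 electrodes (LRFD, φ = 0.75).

E70XX → F_EXX = 70 ksi.
t_e = 0.707 × 0.3125 = 0.2209 in.
R_nwl = 0.6 × 70 × 0.2209 × 21 = 194.9 kips (longitudinal, 2 welds).
R_nwt = 0.6 × 70 × 0.2209 × 5 = 46.4 kips (transverse, base value).
(i) R_nwl + R_nwt = 241.3 kips; (ii) 0.85 R_nwl + 1.5 R_nwt = 235.2 kips.
R_n = max = 241.3 kips [governs: (i)]; φR_n = 180.9 kips.

φR_n ≈ 181 kips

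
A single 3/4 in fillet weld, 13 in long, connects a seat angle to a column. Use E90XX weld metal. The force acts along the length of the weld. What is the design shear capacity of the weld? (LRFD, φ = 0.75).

E90XX → F_EXX = 90 ksi.
Effective throat t_e = 0.707 × 0.75 = 0.5302 in.
Total length L = 13 in; A_we = 0.5302 × 13 = 6.893 in².
F_nw = 0.6 F_EXX = 0.6 × 90 = 54 ksi.
φR_n = 0.75 × 54 × 6.893 = 279.2 kips.

φR_n ≈ 279 kips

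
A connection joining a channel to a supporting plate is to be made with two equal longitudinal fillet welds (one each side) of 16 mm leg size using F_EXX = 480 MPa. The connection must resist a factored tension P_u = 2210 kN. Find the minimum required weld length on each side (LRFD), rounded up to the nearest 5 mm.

L = 455 mm on each side

Throat t_e = 0.707 × 16 = 11.31 mm.
φr_n = 0.75 × 0.6 × 480 × 11.31 × 10⁻³ = 2.443 kN/mm.
L_req = P_u / φr_n = 2210 / 2.443 = 904.5 mm total.
Per side: 904.5 / 2 = 452.2 mm.
Round up → use L = 455 mm on each side.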